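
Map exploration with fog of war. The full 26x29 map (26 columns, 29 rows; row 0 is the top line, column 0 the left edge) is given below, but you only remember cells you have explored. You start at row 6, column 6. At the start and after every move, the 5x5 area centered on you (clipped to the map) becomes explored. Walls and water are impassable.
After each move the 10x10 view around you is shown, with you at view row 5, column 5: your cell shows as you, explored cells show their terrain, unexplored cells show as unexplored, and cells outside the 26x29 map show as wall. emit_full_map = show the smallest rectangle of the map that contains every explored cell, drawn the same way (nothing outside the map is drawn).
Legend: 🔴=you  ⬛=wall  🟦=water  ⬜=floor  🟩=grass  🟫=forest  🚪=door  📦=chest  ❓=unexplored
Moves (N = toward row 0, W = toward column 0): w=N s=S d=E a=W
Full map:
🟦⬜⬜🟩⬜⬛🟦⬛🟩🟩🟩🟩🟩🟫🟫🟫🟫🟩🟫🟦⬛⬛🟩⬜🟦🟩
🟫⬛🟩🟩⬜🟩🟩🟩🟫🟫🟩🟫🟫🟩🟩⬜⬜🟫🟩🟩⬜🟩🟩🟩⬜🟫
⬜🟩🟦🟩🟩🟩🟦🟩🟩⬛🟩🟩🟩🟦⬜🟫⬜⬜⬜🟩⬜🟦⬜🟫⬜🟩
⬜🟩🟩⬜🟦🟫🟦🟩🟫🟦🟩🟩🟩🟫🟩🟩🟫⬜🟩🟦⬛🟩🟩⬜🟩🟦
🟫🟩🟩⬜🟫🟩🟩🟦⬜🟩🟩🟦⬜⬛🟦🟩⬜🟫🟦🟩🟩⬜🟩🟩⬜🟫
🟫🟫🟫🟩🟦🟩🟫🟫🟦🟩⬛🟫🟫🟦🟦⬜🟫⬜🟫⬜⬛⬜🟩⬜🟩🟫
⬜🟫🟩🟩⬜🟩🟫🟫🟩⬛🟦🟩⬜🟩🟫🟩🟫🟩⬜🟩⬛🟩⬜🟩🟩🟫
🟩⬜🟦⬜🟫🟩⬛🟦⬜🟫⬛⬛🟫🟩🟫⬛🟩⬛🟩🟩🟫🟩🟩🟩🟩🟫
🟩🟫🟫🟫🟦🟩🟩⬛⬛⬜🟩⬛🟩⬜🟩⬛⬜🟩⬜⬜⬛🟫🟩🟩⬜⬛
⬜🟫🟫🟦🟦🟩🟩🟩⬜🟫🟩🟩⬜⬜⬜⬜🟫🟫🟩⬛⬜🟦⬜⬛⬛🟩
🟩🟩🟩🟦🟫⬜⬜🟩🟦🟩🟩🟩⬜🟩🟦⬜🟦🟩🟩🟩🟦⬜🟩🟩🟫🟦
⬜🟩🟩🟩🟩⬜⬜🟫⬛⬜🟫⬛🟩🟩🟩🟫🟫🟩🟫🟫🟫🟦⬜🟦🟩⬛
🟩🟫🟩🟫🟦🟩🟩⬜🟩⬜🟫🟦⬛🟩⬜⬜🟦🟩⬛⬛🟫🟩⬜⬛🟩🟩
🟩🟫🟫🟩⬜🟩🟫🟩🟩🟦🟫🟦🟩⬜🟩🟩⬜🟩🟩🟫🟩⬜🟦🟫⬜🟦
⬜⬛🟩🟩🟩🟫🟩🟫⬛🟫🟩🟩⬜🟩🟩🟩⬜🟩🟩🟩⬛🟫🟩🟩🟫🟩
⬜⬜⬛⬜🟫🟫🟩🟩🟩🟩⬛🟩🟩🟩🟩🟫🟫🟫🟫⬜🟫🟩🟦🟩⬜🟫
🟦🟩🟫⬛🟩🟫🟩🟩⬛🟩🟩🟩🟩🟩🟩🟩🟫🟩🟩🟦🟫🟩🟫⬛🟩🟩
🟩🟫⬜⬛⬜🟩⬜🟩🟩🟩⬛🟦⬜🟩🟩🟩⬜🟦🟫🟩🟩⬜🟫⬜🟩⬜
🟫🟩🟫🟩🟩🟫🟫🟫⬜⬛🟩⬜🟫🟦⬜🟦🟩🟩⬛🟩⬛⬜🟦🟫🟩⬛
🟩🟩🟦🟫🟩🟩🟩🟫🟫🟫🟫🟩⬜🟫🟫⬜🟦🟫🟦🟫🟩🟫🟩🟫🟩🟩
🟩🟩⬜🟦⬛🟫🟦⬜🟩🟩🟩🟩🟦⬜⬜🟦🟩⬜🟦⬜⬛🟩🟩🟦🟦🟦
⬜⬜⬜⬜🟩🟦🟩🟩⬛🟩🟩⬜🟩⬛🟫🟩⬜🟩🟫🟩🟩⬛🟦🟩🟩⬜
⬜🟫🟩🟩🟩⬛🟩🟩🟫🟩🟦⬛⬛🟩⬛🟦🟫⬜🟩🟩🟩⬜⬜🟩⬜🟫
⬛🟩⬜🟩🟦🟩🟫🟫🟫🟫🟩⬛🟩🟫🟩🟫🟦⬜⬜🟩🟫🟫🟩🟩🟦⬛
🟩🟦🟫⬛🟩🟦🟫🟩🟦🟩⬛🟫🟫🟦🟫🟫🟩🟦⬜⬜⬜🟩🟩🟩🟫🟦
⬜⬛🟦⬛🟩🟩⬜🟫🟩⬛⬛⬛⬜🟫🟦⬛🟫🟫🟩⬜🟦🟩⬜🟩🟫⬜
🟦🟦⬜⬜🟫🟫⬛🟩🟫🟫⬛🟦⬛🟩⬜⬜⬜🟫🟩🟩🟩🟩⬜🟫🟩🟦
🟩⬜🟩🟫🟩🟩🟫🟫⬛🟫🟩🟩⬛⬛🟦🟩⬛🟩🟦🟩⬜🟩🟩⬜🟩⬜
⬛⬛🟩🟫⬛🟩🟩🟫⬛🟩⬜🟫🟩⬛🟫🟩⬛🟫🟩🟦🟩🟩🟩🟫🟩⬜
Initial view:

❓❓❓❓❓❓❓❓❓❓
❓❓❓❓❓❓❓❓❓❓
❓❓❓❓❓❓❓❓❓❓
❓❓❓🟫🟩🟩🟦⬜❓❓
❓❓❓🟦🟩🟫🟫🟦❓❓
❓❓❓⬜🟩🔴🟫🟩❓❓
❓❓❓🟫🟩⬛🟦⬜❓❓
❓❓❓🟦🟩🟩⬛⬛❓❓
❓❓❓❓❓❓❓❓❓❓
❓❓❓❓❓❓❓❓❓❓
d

❓❓❓❓❓❓❓❓❓❓
❓❓❓❓❓❓❓❓❓❓
❓❓❓❓❓❓❓❓❓❓
❓❓🟫🟩🟩🟦⬜🟩❓❓
❓❓🟦🟩🟫🟫🟦🟩❓❓
❓❓⬜🟩🟫🔴🟩⬛❓❓
❓❓🟫🟩⬛🟦⬜🟫❓❓
❓❓🟦🟩🟩⬛⬛⬜❓❓
❓❓❓❓❓❓❓❓❓❓
❓❓❓❓❓❓❓❓❓❓

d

❓❓❓❓❓❓❓❓❓❓
❓❓❓❓❓❓❓❓❓❓
❓❓❓❓❓❓❓❓❓❓
❓🟫🟩🟩🟦⬜🟩🟩❓❓
❓🟦🟩🟫🟫🟦🟩⬛❓❓
❓⬜🟩🟫🟫🔴⬛🟦❓❓
❓🟫🟩⬛🟦⬜🟫⬛❓❓
❓🟦🟩🟩⬛⬛⬜🟩❓❓
❓❓❓❓❓❓❓❓❓❓
❓❓❓❓❓❓❓❓❓❓

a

❓❓❓❓❓❓❓❓❓❓
❓❓❓❓❓❓❓❓❓❓
❓❓❓❓❓❓❓❓❓❓
❓❓🟫🟩🟩🟦⬜🟩🟩❓
❓❓🟦🟩🟫🟫🟦🟩⬛❓
❓❓⬜🟩🟫🔴🟩⬛🟦❓
❓❓🟫🟩⬛🟦⬜🟫⬛❓
❓❓🟦🟩🟩⬛⬛⬜🟩❓
❓❓❓❓❓❓❓❓❓❓
❓❓❓❓❓❓❓❓❓❓

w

❓❓❓❓❓❓❓❓❓❓
❓❓❓❓❓❓❓❓❓❓
❓❓❓❓❓❓❓❓❓❓
❓❓❓🟫🟦🟩🟫🟦❓❓
❓❓🟫🟩🟩🟦⬜🟩🟩❓
❓❓🟦🟩🟫🔴🟦🟩⬛❓
❓❓⬜🟩🟫🟫🟩⬛🟦❓
❓❓🟫🟩⬛🟦⬜🟫⬛❓
❓❓🟦🟩🟩⬛⬛⬜🟩❓
❓❓❓❓❓❓❓❓❓❓

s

❓❓❓❓❓❓❓❓❓❓
❓❓❓❓❓❓❓❓❓❓
❓❓❓🟫🟦🟩🟫🟦❓❓
❓❓🟫🟩🟩🟦⬜🟩🟩❓
❓❓🟦🟩🟫🟫🟦🟩⬛❓
❓❓⬜🟩🟫🔴🟩⬛🟦❓
❓❓🟫🟩⬛🟦⬜🟫⬛❓
❓❓🟦🟩🟩⬛⬛⬜🟩❓
❓❓❓❓❓❓❓❓❓❓
❓❓❓❓❓❓❓❓❓❓

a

❓❓❓❓❓❓❓❓❓❓
❓❓❓❓❓❓❓❓❓❓
❓❓❓❓🟫🟦🟩🟫🟦❓
❓❓❓🟫🟩🟩🟦⬜🟩🟩
❓❓❓🟦🟩🟫🟫🟦🟩⬛
❓❓❓⬜🟩🔴🟫🟩⬛🟦
❓❓❓🟫🟩⬛🟦⬜🟫⬛
❓❓❓🟦🟩🟩⬛⬛⬜🟩
❓❓❓❓❓❓❓❓❓❓
❓❓❓❓❓❓❓❓❓❓

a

❓❓❓❓❓❓❓❓❓❓
❓❓❓❓❓❓❓❓❓❓
❓❓❓❓❓🟫🟦🟩🟫🟦
❓❓❓⬜🟫🟩🟩🟦⬜🟩
❓❓❓🟩🟦🟩🟫🟫🟦🟩
❓❓❓🟩⬜🔴🟫🟫🟩⬛
❓❓❓⬜🟫🟩⬛🟦⬜🟫
❓❓❓🟫🟦🟩🟩⬛⬛⬜
❓❓❓❓❓❓❓❓❓❓
❓❓❓❓❓❓❓❓❓❓

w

❓❓❓❓❓❓❓❓❓❓
❓❓❓❓❓❓❓❓❓❓
❓❓❓❓❓❓❓❓❓❓
❓❓❓⬜🟦🟫🟦🟩🟫🟦
❓❓❓⬜🟫🟩🟩🟦⬜🟩
❓❓❓🟩🟦🔴🟫🟫🟦🟩
❓❓❓🟩⬜🟩🟫🟫🟩⬛
❓❓❓⬜🟫🟩⬛🟦⬜🟫
❓❓❓🟫🟦🟩🟩⬛⬛⬜
❓❓❓❓❓❓❓❓❓❓

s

❓❓❓❓❓❓❓❓❓❓
❓❓❓❓❓❓❓❓❓❓
❓❓❓⬜🟦🟫🟦🟩🟫🟦
❓❓❓⬜🟫🟩🟩🟦⬜🟩
❓❓❓🟩🟦🟩🟫🟫🟦🟩
❓❓❓🟩⬜🔴🟫🟫🟩⬛
❓❓❓⬜🟫🟩⬛🟦⬜🟫
❓❓❓🟫🟦🟩🟩⬛⬛⬜
❓❓❓❓❓❓❓❓❓❓
❓❓❓❓❓❓❓❓❓❓

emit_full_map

⬜🟦🟫🟦🟩🟫🟦❓
⬜🟫🟩🟩🟦⬜🟩🟩
🟩🟦🟩🟫🟫🟦🟩⬛
🟩⬜🔴🟫🟫🟩⬛🟦
⬜🟫🟩⬛🟦⬜🟫⬛
🟫🟦🟩🟩⬛⬛⬜🟩

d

❓❓❓❓❓❓❓❓❓❓
❓❓❓❓❓❓❓❓❓❓
❓❓⬜🟦🟫🟦🟩🟫🟦❓
❓❓⬜🟫🟩🟩🟦⬜🟩🟩
❓❓🟩🟦🟩🟫🟫🟦🟩⬛
❓❓🟩⬜🟩🔴🟫🟩⬛🟦
❓❓⬜🟫🟩⬛🟦⬜🟫⬛
❓❓🟫🟦🟩🟩⬛⬛⬜🟩
❓❓❓❓❓❓❓❓❓❓
❓❓❓❓❓❓❓❓❓❓

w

❓❓❓❓❓❓❓❓❓❓
❓❓❓❓❓❓❓❓❓❓
❓❓❓❓❓❓❓❓❓❓
❓❓⬜🟦🟫🟦🟩🟫🟦❓
❓❓⬜🟫🟩🟩🟦⬜🟩🟩
❓❓🟩🟦🟩🔴🟫🟦🟩⬛
❓❓🟩⬜🟩🟫🟫🟩⬛🟦
❓❓⬜🟫🟩⬛🟦⬜🟫⬛
❓❓🟫🟦🟩🟩⬛⬛⬜🟩
❓❓❓❓❓❓❓❓❓❓

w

⬛⬛⬛⬛⬛⬛⬛⬛⬛⬛
❓❓❓❓❓❓❓❓❓❓
❓❓❓❓❓❓❓❓❓❓
❓❓❓🟩🟩🟦🟩🟩❓❓
❓❓⬜🟦🟫🟦🟩🟫🟦❓
❓❓⬜🟫🟩🔴🟦⬜🟩🟩
❓❓🟩🟦🟩🟫🟫🟦🟩⬛
❓❓🟩⬜🟩🟫🟫🟩⬛🟦
❓❓⬜🟫🟩⬛🟦⬜🟫⬛
❓❓🟫🟦🟩🟩⬛⬛⬜🟩

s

❓❓❓❓❓❓❓❓❓❓
❓❓❓❓❓❓❓❓❓❓
❓❓❓🟩🟩🟦🟩🟩❓❓
❓❓⬜🟦🟫🟦🟩🟫🟦❓
❓❓⬜🟫🟩🟩🟦⬜🟩🟩
❓❓🟩🟦🟩🔴🟫🟦🟩⬛
❓❓🟩⬜🟩🟫🟫🟩⬛🟦
❓❓⬜🟫🟩⬛🟦⬜🟫⬛
❓❓🟫🟦🟩🟩⬛⬛⬜🟩
❓❓❓❓❓❓❓❓❓❓

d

❓❓❓❓❓❓❓❓❓❓
❓❓❓❓❓❓❓❓❓❓
❓❓🟩🟩🟦🟩🟩❓❓❓
❓⬜🟦🟫🟦🟩🟫🟦❓❓
❓⬜🟫🟩🟩🟦⬜🟩🟩❓
❓🟩🟦🟩🟫🔴🟦🟩⬛❓
❓🟩⬜🟩🟫🟫🟩⬛🟦❓
❓⬜🟫🟩⬛🟦⬜🟫⬛❓
❓🟫🟦🟩🟩⬛⬛⬜🟩❓
❓❓❓❓❓❓❓❓❓❓

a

❓❓❓❓❓❓❓❓❓❓
❓❓❓❓❓❓❓❓❓❓
❓❓❓🟩🟩🟦🟩🟩❓❓
❓❓⬜🟦🟫🟦🟩🟫🟦❓
❓❓⬜🟫🟩🟩🟦⬜🟩🟩
❓❓🟩🟦🟩🔴🟫🟦🟩⬛
❓❓🟩⬜🟩🟫🟫🟩⬛🟦
❓❓⬜🟫🟩⬛🟦⬜🟫⬛
❓❓🟫🟦🟩🟩⬛⬛⬜🟩
❓❓❓❓❓❓❓❓❓❓

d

❓❓❓❓❓❓❓❓❓❓
❓❓❓❓❓❓❓❓❓❓
❓❓🟩🟩🟦🟩🟩❓❓❓
❓⬜🟦🟫🟦🟩🟫🟦❓❓
❓⬜🟫🟩🟩🟦⬜🟩🟩❓
❓🟩🟦🟩🟫🔴🟦🟩⬛❓
❓🟩⬜🟩🟫🟫🟩⬛🟦❓
❓⬜🟫🟩⬛🟦⬜🟫⬛❓
❓🟫🟦🟩🟩⬛⬛⬜🟩❓
❓❓❓❓❓❓❓❓❓❓

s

❓❓❓❓❓❓❓❓❓❓
❓❓🟩🟩🟦🟩🟩❓❓❓
❓⬜🟦🟫🟦🟩🟫🟦❓❓
❓⬜🟫🟩🟩🟦⬜🟩🟩❓
❓🟩🟦🟩🟫🟫🟦🟩⬛❓
❓🟩⬜🟩🟫🔴🟩⬛🟦❓
❓⬜🟫🟩⬛🟦⬜🟫⬛❓
❓🟫🟦🟩🟩⬛⬛⬜🟩❓
❓❓❓❓❓❓❓❓❓❓
❓❓❓❓❓❓❓❓❓❓

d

❓❓❓❓❓❓❓❓❓❓
❓🟩🟩🟦🟩🟩❓❓❓❓
⬜🟦🟫🟦🟩🟫🟦❓❓❓
⬜🟫🟩🟩🟦⬜🟩🟩❓❓
🟩🟦🟩🟫🟫🟦🟩⬛❓❓
🟩⬜🟩🟫🟫🔴⬛🟦❓❓
⬜🟫🟩⬛🟦⬜🟫⬛❓❓
🟫🟦🟩🟩⬛⬛⬜🟩❓❓
❓❓❓❓❓❓❓❓❓❓
❓❓❓❓❓❓❓❓❓❓

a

❓❓❓❓❓❓❓❓❓❓
❓❓🟩🟩🟦🟩🟩❓❓❓
❓⬜🟦🟫🟦🟩🟫🟦❓❓
❓⬜🟫🟩🟩🟦⬜🟩🟩❓
❓🟩🟦🟩🟫🟫🟦🟩⬛❓
❓🟩⬜🟩🟫🔴🟩⬛🟦❓
❓⬜🟫🟩⬛🟦⬜🟫⬛❓
❓🟫🟦🟩🟩⬛⬛⬜🟩❓
❓❓❓❓❓❓❓❓❓❓
❓❓❓❓❓❓❓❓❓❓


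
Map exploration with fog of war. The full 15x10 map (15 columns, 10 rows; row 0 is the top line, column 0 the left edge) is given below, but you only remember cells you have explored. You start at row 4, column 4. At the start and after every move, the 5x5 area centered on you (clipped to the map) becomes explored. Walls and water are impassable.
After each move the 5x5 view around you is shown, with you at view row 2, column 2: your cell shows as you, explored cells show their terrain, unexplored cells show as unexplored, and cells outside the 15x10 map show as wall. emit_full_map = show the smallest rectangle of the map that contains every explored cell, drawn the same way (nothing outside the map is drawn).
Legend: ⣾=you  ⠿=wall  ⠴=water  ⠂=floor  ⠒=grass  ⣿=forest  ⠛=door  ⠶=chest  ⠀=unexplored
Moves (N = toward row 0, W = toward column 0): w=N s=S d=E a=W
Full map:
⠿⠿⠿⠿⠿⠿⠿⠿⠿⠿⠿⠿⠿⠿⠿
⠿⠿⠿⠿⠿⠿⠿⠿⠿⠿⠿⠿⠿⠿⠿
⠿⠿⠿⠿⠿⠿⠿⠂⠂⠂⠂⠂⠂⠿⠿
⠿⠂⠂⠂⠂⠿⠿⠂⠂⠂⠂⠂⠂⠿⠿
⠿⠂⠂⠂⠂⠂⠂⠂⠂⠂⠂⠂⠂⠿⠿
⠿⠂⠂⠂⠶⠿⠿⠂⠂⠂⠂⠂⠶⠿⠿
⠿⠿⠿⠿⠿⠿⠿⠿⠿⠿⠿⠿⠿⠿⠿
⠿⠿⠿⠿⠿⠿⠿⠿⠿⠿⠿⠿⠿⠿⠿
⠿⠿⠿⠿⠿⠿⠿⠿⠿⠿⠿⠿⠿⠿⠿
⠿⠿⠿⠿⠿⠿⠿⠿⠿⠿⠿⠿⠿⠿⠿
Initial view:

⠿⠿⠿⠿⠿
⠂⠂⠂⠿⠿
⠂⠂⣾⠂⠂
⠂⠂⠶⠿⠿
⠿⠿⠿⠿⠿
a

⠿⠿⠿⠿⠿
⠂⠂⠂⠂⠿
⠂⠂⣾⠂⠂
⠂⠂⠂⠶⠿
⠿⠿⠿⠿⠿

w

⠿⠿⠿⠿⠿
⠿⠿⠿⠿⠿
⠂⠂⣾⠂⠿
⠂⠂⠂⠂⠂
⠂⠂⠂⠶⠿

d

⠿⠿⠿⠿⠿
⠿⠿⠿⠿⠿
⠂⠂⣾⠿⠿
⠂⠂⠂⠂⠂
⠂⠂⠶⠿⠿

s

⠿⠿⠿⠿⠿
⠂⠂⠂⠿⠿
⠂⠂⣾⠂⠂
⠂⠂⠶⠿⠿
⠿⠿⠿⠿⠿

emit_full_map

⠿⠿⠿⠿⠿⠿
⠿⠿⠿⠿⠿⠿
⠂⠂⠂⠂⠿⠿
⠂⠂⠂⣾⠂⠂
⠂⠂⠂⠶⠿⠿
⠿⠿⠿⠿⠿⠿

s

⠂⠂⠂⠿⠿
⠂⠂⠂⠂⠂
⠂⠂⣾⠿⠿
⠿⠿⠿⠿⠿
⠿⠿⠿⠿⠿

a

⠂⠂⠂⠂⠿
⠂⠂⠂⠂⠂
⠂⠂⣾⠶⠿
⠿⠿⠿⠿⠿
⠿⠿⠿⠿⠿

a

⠿⠂⠂⠂⠂
⠿⠂⠂⠂⠂
⠿⠂⣾⠂⠶
⠿⠿⠿⠿⠿
⠿⠿⠿⠿⠿

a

⠿⠿⠂⠂⠂
⠿⠿⠂⠂⠂
⠿⠿⣾⠂⠂
⠿⠿⠿⠿⠿
⠿⠿⠿⠿⠿

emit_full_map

⠀⠿⠿⠿⠿⠿⠿
⠀⠿⠿⠿⠿⠿⠿
⠿⠂⠂⠂⠂⠿⠿
⠿⠂⠂⠂⠂⠂⠂
⠿⣾⠂⠂⠶⠿⠿
⠿⠿⠿⠿⠿⠿⠿
⠿⠿⠿⠿⠿⠿⠿


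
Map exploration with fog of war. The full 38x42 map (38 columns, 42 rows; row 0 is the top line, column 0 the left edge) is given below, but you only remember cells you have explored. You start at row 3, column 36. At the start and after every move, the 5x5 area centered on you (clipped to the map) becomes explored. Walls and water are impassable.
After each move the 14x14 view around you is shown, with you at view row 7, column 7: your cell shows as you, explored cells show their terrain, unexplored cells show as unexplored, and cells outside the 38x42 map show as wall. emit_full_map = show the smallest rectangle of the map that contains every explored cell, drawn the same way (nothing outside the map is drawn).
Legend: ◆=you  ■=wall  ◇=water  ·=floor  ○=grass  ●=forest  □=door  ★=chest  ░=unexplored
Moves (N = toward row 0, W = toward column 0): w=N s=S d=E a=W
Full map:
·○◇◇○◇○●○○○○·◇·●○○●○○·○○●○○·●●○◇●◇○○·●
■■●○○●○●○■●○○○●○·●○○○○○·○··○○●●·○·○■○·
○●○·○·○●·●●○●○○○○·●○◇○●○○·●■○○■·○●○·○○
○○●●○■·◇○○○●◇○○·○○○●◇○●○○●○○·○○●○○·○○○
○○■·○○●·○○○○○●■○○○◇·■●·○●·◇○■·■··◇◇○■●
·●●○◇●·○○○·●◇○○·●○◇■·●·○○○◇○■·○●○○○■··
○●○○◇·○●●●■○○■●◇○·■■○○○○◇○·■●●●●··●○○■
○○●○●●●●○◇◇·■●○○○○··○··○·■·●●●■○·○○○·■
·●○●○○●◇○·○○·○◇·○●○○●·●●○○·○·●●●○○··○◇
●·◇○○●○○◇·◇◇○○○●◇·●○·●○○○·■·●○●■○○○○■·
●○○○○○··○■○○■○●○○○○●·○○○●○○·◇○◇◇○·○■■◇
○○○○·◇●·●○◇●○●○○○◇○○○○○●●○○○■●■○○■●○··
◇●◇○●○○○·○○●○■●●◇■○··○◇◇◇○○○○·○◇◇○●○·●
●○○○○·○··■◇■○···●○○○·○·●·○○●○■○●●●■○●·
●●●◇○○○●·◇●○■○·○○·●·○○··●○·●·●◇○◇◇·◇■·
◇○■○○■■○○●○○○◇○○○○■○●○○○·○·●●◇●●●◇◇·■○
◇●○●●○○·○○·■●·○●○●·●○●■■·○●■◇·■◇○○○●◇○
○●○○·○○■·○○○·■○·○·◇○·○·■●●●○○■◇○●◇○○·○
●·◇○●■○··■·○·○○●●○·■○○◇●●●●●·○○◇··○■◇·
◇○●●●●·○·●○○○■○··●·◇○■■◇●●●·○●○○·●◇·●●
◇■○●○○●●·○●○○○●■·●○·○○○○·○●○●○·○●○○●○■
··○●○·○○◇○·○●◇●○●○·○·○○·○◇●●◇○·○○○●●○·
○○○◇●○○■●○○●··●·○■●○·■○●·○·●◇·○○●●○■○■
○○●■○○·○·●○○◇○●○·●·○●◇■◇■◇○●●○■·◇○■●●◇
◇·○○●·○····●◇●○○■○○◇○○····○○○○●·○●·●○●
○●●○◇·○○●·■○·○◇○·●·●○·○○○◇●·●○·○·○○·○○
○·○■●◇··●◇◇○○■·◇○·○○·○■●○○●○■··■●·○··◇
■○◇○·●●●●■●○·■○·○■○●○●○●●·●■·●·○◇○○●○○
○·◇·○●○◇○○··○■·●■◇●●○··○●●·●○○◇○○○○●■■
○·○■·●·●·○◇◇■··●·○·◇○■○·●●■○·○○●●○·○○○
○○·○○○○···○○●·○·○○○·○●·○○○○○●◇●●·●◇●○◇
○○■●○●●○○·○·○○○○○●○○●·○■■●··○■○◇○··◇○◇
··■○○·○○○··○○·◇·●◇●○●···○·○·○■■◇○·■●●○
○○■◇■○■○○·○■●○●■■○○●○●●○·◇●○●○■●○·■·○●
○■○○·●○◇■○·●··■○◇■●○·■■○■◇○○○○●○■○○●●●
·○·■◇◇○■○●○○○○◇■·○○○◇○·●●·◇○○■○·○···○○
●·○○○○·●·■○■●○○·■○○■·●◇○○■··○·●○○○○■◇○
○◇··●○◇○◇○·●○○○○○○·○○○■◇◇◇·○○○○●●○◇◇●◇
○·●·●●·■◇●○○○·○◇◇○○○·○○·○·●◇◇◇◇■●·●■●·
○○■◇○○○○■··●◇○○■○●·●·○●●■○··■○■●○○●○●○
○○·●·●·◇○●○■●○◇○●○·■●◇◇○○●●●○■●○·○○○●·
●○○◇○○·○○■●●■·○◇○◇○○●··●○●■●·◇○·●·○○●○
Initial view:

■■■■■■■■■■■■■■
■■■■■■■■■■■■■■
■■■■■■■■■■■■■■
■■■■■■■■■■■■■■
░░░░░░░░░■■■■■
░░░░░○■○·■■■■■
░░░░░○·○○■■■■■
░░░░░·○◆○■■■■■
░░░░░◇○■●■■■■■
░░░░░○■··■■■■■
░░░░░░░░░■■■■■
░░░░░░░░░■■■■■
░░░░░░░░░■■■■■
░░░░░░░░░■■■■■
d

■■■■■■■■■■■■■■
■■■■■■■■■■■■■■
■■■■■■■■■■■■■■
■■■■■■■■■■■■■■
░░░░░░░░■■■■■■
░░░░○■○·■■■■■■
░░░░○·○○■■■■■■
░░░░·○○◆■■■■■■
░░░░◇○■●■■■■■■
░░░░○■··■■■■■■
░░░░░░░░■■■■■■
░░░░░░░░■■■■■■
░░░░░░░░■■■■■■
░░░░░░░░■■■■■■

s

■■■■■■■■■■■■■■
■■■■■■■■■■■■■■
■■■■■■■■■■■■■■
░░░░░░░░■■■■■■
░░░░○■○·■■■■■■
░░░░○·○○■■■■■■
░░░░·○○○■■■■■■
░░░░◇○■◆■■■■■■
░░░░○■··■■■■■■
░░░░░○○■■■■■■■
░░░░░░░░■■■■■■
░░░░░░░░■■■■■■
░░░░░░░░■■■■■■
░░░░░░░░■■■■■■

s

■■■■■■■■■■■■■■
■■■■■■■■■■■■■■
░░░░░░░░■■■■■■
░░░░○■○·■■■■■■
░░░░○·○○■■■■■■
░░░░·○○○■■■■■■
░░░░◇○■●■■■■■■
░░░░○■·◆■■■■■■
░░░░░○○■■■■■■■
░░░░░○·■■■■■■■
░░░░░░░░■■■■■■
░░░░░░░░■■■■■■
░░░░░░░░■■■■■■
░░░░░░░░■■■■■■

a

■■■■■■■■■■■■■■
■■■■■■■■■■■■■■
░░░░░░░░░■■■■■
░░░░░○■○·■■■■■
░░░░░○·○○■■■■■
░░░░░·○○○■■■■■
░░░░░◇○■●■■■■■
░░░░░○■◆·■■■■■
░░░░░●○○■■■■■■
░░░░░○○·■■■■■■
░░░░░░░░░■■■■■
░░░░░░░░░■■■■■
░░░░░░░░░■■■■■
░░░░░░░░░■■■■■

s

■■■■■■■■■■■■■■
░░░░░░░░░■■■■■
░░░░░○■○·■■■■■
░░░░░○·○○■■■■■
░░░░░·○○○■■■■■
░░░░░◇○■●■■■■■
░░░░░○■··■■■■■
░░░░░●○◆■■■■■■
░░░░░○○·■■■■■■
░░░░░··○◇■■■■■
░░░░░░░░░■■■■■
░░░░░░░░░■■■■■
░░░░░░░░░■■■■■
░░░░░░░░░■■■■■

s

░░░░░░░░░■■■■■
░░░░░○■○·■■■■■
░░░░░○·○○■■■■■
░░░░░·○○○■■■■■
░░░░░◇○■●■■■■■
░░░░░○■··■■■■■
░░░░░●○○■■■■■■
░░░░░○○◆■■■■■■
░░░░░··○◇■■■■■
░░░░░○○■·■■■■■
░░░░░░░░░■■■■■
░░░░░░░░░■■■■■
░░░░░░░░░■■■■■
░░░░░░░░░■■■■■

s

░░░░░○■○·■■■■■
░░░░░○·○○■■■■■
░░░░░·○○○■■■■■
░░░░░◇○■●■■■■■
░░░░░○■··■■■■■
░░░░░●○○■■■■■■
░░░░░○○·■■■■■■
░░░░░··◆◇■■■■■
░░░░░○○■·■■■■■
░░░░░○■■◇■■■■■
░░░░░░░░░■■■■■
░░░░░░░░░■■■■■
░░░░░░░░░■■■■■
░░░░░░░░░■■■■■

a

░░░░░░○■○·■■■■
░░░░░░○·○○■■■■
░░░░░░·○○○■■■■
░░░░░░◇○■●■■■■
░░░░░░○■··■■■■
░░░░░·●○○■■■■■
░░░░░○○○·■■■■■
░░░░░○·◆○◇■■■■
░░░░░○○○■·■■■■
░░░░░·○■■◇■■■■
░░░░░░░░░░■■■■
░░░░░░░░░░■■■■
░░░░░░░░░░■■■■
░░░░░░░░░░■■■■

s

░░░░░░○·○○■■■■
░░░░░░·○○○■■■■
░░░░░░◇○■●■■■■
░░░░░░○■··■■■■
░░░░░·●○○■■■■■
░░░░░○○○·■■■■■
░░░░░○··○◇■■■■
░░░░░○○◆■·■■■■
░░░░░·○■■◇■■■■
░░░░░■●○··■■■■
░░░░░░░░░░■■■■
░░░░░░░░░░■■■■
░░░░░░░░░░■■■■
░░░░░░░░░░■■■■

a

░░░░░░░○·○○■■■
░░░░░░░·○○○■■■
░░░░░░░◇○■●■■■
░░░░░░░○■··■■■
░░░░░░·●○○■■■■
░░░░░·○○○·■■■■
░░░░░○○··○◇■■■
░░░░░○○◆○■·■■■
░░░░░○·○■■◇■■■
░░░░░○■●○··■■■
░░░░░░░░░░░■■■
░░░░░░░░░░░■■■
░░░░░░░░░░░■■■
░░░░░░░░░░░■■■

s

░░░░░░░·○○○■■■
░░░░░░░◇○■●■■■
░░░░░░░○■··■■■
░░░░░░·●○○■■■■
░░░░░·○○○·■■■■
░░░░░○○··○◇■■■
░░░░░○○○○■·■■■
░░░░░○·◆■■◇■■■
░░░░░○■●○··■■■
░░░░░◇○●○·░■■■
░░░░░░░░░░░■■■
░░░░░░░░░░░■■■
░░░░░░░░░░░■■■
░░░░░░░░░░░■■■

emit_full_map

░░○■○·
░░○·○○
░░·○○○
░░◇○■●
░░○■··
░·●○○■
·○○○·■
○○··○◇
○○○○■·
○·◆■■◇
○■●○··
◇○●○·░

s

░░░░░░░◇○■●■■■
░░░░░░░○■··■■■
░░░░░░·●○○■■■■
░░░░░·○○○·■■■■
░░░░░○○··○◇■■■
░░░░░○○○○■·■■■
░░░░░○·○■■◇■■■
░░░░░○■◆○··■■■
░░░░░◇○●○·░■■■
░░░░░●●■○●░■■■
░░░░░░░░░░░■■■
░░░░░░░░░░░■■■
░░░░░░░░░░░■■■
░░░░░░░░░░░■■■

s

░░░░░░░○■··■■■
░░░░░░·●○○■■■■
░░░░░·○○○·■■■■
░░░░░○○··○◇■■■
░░░░░○○○○■·■■■
░░░░░○·○■■◇■■■
░░░░░○■●○··■■■
░░░░░◇○◆○·░■■■
░░░░░●●■○●░■■■
░░░░░◇◇·◇■░■■■
░░░░░░░░░░░■■■
░░░░░░░░░░░■■■
░░░░░░░░░░░■■■
░░░░░░░░░░░■■■

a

░░░░░░░░○■··■■
░░░░░░░·●○○■■■
░░░░░░·○○○·■■■
░░░░░░○○··○◇■■
░░░░░░○○○○■·■■
░░░░░◇○·○■■◇■■
░░░░░○○■●○··■■
░░░░░◇◇◆●○·░■■
░░░░░●●●■○●░■■
░░░░░○◇◇·◇■░■■
░░░░░░░░░░░░■■
░░░░░░░░░░░░■■
░░░░░░░░░░░░■■
░░░░░░░░░░░░■■

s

░░░░░░░·●○○■■■
░░░░░░·○○○·■■■
░░░░░░○○··○◇■■
░░░░░░○○○○■·■■
░░░░░◇○·○■■◇■■
░░░░░○○■●○··■■
░░░░░◇◇○●○·░■■
░░░░░●●◆■○●░■■
░░░░░○◇◇·◇■░■■
░░░░░●●◇◇·░░■■
░░░░░░░░░░░░■■
░░░░░░░░░░░░■■
░░░░░░░░░░░░■■
░░░░░░░░░░░░■■

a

░░░░░░░░·●○○■■
░░░░░░░·○○○·■■
░░░░░░░○○··○◇■
░░░░░░░○○○○■·■
░░░░░░◇○·○■■◇■
░░░░░■○○■●○··■
░░░░░○◇◇○●○·░■
░░░░░○●◆●■○●░■
░░░░░◇○◇◇·◇■░■
░░░░░●●●◇◇·░░■
░░░░░░░░░░░░░■
░░░░░░░░░░░░░■
░░░░░░░░░░░░░■
░░░░░░░░░░░░░■

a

░░░░░░░░░·●○○■
░░░░░░░░·○○○·■
░░░░░░░░○○··○◇
░░░░░░░░○○○○■·
░░░░░░░◇○·○■■◇
░░░░░●■○○■●○··
░░░░░·○◇◇○●○·░
░░░░░■○◆●●■○●░
░░░░░●◇○◇◇·◇■░
░░░░░◇●●●◇◇·░░
░░░░░░░░░░░░░░
░░░░░░░░░░░░░░
░░░░░░░░░░░░░░
░░░░░░░░░░░░░░

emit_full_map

░░░░░○■○·
░░░░░○·○○
░░░░░·○○○
░░░░░◇○■●
░░░░░○■··
░░░░·●○○■
░░░·○○○·■
░░░○○··○◇
░░░○○○○■·
░░◇○·○■■◇
●■○○■●○··
·○◇◇○●○·░
■○◆●●■○●░
●◇○◇◇·◇■░
◇●●●◇◇·░░


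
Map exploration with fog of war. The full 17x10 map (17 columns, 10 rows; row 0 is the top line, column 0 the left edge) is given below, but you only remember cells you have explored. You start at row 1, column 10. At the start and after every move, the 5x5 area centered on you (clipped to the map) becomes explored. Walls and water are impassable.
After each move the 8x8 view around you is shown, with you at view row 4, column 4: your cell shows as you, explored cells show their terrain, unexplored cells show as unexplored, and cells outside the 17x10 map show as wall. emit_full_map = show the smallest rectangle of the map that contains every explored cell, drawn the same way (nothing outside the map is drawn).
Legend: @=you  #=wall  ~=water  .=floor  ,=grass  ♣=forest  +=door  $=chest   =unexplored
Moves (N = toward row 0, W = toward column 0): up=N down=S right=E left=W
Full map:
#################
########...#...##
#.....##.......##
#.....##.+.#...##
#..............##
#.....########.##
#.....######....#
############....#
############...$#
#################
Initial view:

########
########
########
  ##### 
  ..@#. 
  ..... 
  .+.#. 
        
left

########
########
########
  ######
  #.@.#.
  #.....
  #.+.#.
        

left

########
########
########
  ######
  ##@..#
  ##....
  ##.+.#
        

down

########
########
  ######
  ##...#
  ##@...
  ##.+.#
  ..... 
        

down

########
  ######
  ##...#
  ##....
  ##@+.#
  ..... 
  ##### 
        

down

  ######
  ##...#
  ##....
  ##.+.#
  ..@.. 
  ##### 
  ##### 
        

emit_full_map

#######
##...#.
##.....
##.+.#.
..@..  
#####  
#####  

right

 #######
 ##...#.
 ##.....
 ##.+.#.
 ...@.. 
 ###### 
 ###### 
        

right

####### 
##...#. 
##..... 
##.+.#. 
....@.. 
####### 
######. 
        

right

######  
#...#.  
#...... 
#.+.#.. 
....@.. 
####### 
#####.. 
        

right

#####   
...#.   
....... 
.+.#... 
....@.. 
######. 
####... 
        

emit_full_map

#######  
##...#.  
##.......
##.+.#...
......@..
########.
######...

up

########
#####   
...#... 
....... 
.+.#@.. 
....... 
######. 
####... 

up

########
########
####### 
...#... 
....@.. 
.+.#... 
....... 
######. 

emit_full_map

#########
##...#...
##....@..
##.+.#...
.........
########.
######...


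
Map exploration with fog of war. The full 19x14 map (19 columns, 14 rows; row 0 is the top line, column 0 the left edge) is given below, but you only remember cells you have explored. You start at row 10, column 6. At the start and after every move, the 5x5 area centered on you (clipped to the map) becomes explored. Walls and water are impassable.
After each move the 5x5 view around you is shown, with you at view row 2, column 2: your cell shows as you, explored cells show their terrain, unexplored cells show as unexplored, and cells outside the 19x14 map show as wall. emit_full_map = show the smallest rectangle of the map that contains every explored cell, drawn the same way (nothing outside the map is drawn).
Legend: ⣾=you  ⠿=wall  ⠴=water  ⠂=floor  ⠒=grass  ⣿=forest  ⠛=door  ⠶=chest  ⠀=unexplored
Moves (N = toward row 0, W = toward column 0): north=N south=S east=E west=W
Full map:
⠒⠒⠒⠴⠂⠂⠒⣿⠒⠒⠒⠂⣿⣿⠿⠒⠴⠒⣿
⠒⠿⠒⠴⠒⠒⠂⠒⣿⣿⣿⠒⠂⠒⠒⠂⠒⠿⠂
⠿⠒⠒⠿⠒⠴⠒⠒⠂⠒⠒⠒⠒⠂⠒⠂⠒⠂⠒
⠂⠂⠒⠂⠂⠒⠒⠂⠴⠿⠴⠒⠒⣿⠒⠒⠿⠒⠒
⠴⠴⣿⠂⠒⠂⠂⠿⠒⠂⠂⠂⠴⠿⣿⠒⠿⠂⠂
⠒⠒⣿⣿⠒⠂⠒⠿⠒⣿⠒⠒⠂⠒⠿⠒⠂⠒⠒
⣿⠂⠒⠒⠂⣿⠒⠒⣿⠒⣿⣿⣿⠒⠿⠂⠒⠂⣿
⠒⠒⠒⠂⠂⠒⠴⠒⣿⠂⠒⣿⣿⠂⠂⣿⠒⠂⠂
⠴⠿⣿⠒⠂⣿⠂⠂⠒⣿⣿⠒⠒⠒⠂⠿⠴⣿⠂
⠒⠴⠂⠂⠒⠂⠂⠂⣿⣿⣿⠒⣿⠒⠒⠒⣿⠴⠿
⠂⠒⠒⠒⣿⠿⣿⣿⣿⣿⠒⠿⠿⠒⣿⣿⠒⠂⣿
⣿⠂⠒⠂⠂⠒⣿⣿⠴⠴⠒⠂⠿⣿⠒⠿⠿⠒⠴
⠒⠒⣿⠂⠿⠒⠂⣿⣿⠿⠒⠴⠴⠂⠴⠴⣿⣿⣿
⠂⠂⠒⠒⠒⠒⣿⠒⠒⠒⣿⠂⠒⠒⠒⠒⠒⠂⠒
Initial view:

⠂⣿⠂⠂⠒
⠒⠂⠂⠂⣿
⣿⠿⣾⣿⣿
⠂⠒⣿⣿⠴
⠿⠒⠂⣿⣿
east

⣿⠂⠂⠒⣿
⠂⠂⠂⣿⣿
⠿⣿⣾⣿⣿
⠒⣿⣿⠴⠴
⠒⠂⣿⣿⠿

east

⠂⠂⠒⣿⣿
⠂⠂⣿⣿⣿
⣿⣿⣾⣿⠒
⣿⣿⠴⠴⠒
⠂⣿⣿⠿⠒

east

⠂⠒⣿⣿⠒
⠂⣿⣿⣿⠒
⣿⣿⣾⠒⠿
⣿⠴⠴⠒⠂
⣿⣿⠿⠒⠴

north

⠒⣿⠂⠒⣿
⠂⠒⣿⣿⠒
⠂⣿⣾⣿⠒
⣿⣿⣿⠒⠿
⣿⠴⠴⠒⠂

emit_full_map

⠀⠀⠀⠒⣿⠂⠒⣿
⠂⣿⠂⠂⠒⣿⣿⠒
⠒⠂⠂⠂⣿⣾⣿⠒
⣿⠿⣿⣿⣿⣿⠒⠿
⠂⠒⣿⣿⠴⠴⠒⠂
⠿⠒⠂⣿⣿⠿⠒⠴

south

⠂⠒⣿⣿⠒
⠂⣿⣿⣿⠒
⣿⣿⣾⠒⠿
⣿⠴⠴⠒⠂
⣿⣿⠿⠒⠴

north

⠒⣿⠂⠒⣿
⠂⠒⣿⣿⠒
⠂⣿⣾⣿⠒
⣿⣿⣿⠒⠿
⣿⠴⠴⠒⠂


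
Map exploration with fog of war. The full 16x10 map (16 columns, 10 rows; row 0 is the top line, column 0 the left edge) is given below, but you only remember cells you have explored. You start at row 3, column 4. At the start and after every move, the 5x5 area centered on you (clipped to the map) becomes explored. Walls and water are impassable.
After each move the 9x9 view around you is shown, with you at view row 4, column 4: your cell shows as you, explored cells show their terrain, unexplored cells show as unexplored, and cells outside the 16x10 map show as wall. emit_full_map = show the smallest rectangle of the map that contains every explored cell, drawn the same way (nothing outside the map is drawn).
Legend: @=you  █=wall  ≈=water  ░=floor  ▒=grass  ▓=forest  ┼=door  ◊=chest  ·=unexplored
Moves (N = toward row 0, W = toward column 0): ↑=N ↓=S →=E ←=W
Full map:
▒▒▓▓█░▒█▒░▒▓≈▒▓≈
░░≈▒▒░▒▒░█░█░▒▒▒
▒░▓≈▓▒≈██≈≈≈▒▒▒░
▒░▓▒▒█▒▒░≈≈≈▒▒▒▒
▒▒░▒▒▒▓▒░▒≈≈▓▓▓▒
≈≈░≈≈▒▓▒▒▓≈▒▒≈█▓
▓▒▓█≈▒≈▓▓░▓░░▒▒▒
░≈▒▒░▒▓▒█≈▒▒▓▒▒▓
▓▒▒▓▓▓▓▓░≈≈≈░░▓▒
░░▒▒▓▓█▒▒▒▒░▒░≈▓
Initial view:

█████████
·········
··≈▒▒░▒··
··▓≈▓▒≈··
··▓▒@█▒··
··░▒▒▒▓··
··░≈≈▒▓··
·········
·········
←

█████████
█········
█·░≈▒▒░▒·
█·░▓≈▓▒≈·
█·░▓@▒█▒·
█·▒░▒▒▒▓·
█·≈░≈≈▒▓·
█········
█········

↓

█········
█·░≈▒▒░▒·
█·░▓≈▓▒≈·
█·░▓▒▒█▒·
█·▒░@▒▒▓·
█·≈░≈≈▒▓·
█·▒▓█≈▒··
█········
█········

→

·········
·░≈▒▒░▒··
·░▓≈▓▒≈··
·░▓▒▒█▒··
·▒░▒@▒▓··
·≈░≈≈▒▓··
·▒▓█≈▒≈··
·········
·········

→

·········
░≈▒▒░▒···
░▓≈▓▒≈█··
░▓▒▒█▒▒··
▒░▒▒@▓▒··
≈░≈≈▒▓▒··
▒▓█≈▒≈▓··
·········
·········

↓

░≈▒▒░▒···
░▓≈▓▒≈█··
░▓▒▒█▒▒··
▒░▒▒▒▓▒··
≈░≈≈@▓▒··
▒▓█≈▒≈▓··
··▒░▒▓▒··
·········
·········

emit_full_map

░≈▒▒░▒·
░▓≈▓▒≈█
░▓▒▒█▒▒
▒░▒▒▒▓▒
≈░≈≈@▓▒
▒▓█≈▒≈▓
··▒░▒▓▒

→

≈▒▒░▒····
▓≈▓▒≈█···
▓▒▒█▒▒░··
░▒▒▒▓▒░··
░≈≈▒@▒▒··
▓█≈▒≈▓▓··
·▒░▒▓▒█··
·········
·········

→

▒▒░▒·····
≈▓▒≈█····
▒▒█▒▒░≈··
▒▒▒▓▒░▒··
≈≈▒▓@▒▓··
█≈▒≈▓▓░··
▒░▒▓▒█≈··
·········
·········

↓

≈▓▒≈█····
▒▒█▒▒░≈··
▒▒▒▓▒░▒··
≈≈▒▓▒▒▓··
█≈▒≈@▓░··
▒░▒▓▒█≈··
··▓▓▓░≈··
·········
█████████

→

▓▒≈█·····
▒█▒▒░≈···
▒▒▓▒░▒≈··
≈▒▓▒▒▓≈··
≈▒≈▓@░▓··
░▒▓▒█≈▒··
·▓▓▓░≈≈··
·········
█████████

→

▒≈█······
█▒▒░≈····
▒▓▒░▒≈≈··
▒▓▒▒▓≈▒··
▒≈▓▓@▓░··
▒▓▒█≈▒▒··
▓▓▓░≈≈≈··
·········
█████████

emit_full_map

░≈▒▒░▒·····
░▓≈▓▒≈█····
░▓▒▒█▒▒░≈··
▒░▒▒▒▓▒░▒≈≈
≈░≈≈▒▓▒▒▓≈▒
▒▓█≈▒≈▓▓@▓░
··▒░▒▓▒█≈▒▒
····▓▓▓░≈≈≈


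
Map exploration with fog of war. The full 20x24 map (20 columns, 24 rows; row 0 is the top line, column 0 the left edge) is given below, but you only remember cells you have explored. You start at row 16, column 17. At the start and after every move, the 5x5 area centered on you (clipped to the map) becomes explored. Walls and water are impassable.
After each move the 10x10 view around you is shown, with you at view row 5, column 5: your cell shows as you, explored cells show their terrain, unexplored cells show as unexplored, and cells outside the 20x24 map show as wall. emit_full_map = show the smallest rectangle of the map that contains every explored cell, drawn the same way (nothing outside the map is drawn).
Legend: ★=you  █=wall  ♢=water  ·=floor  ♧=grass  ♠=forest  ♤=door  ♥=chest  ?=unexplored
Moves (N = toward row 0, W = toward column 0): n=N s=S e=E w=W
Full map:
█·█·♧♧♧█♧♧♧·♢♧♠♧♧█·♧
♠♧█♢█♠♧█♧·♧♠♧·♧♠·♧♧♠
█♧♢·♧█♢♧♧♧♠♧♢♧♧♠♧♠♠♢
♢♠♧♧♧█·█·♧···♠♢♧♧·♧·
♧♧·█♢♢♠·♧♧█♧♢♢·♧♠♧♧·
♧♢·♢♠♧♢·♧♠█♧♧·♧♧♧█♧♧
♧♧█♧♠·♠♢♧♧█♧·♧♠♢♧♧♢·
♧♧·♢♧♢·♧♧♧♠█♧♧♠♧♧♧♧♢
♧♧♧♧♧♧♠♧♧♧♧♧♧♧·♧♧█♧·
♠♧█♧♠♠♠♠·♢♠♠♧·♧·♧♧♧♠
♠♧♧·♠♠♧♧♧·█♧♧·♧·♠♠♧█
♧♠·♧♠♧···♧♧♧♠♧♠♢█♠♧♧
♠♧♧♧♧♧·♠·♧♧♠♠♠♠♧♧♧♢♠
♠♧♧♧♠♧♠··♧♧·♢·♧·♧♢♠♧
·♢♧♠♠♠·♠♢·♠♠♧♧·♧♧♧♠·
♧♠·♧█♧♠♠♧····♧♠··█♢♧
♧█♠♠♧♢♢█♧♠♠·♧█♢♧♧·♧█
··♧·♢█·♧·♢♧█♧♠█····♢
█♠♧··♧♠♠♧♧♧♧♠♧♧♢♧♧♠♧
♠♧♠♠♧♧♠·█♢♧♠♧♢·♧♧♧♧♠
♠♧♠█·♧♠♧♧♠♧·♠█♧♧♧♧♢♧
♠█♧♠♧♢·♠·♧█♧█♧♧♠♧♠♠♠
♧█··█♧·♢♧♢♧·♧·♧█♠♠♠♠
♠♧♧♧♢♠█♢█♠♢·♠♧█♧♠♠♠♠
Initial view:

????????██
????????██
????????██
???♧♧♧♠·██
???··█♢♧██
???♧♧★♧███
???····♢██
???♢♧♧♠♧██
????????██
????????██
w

?????????█
?????????█
?????????█
???·♧♧♧♠·█
???♠··█♢♧█
???♢♧★·♧██
???█····♢█
???♧♢♧♧♠♧█
?????????█
?????????█

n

?????????█
?????????█
?????????█
???♧·♧♢♠?█
???·♧♧♧♠·█
???♠·★█♢♧█
???♢♧♧·♧██
???█····♢█
???♧♢♧♧♠♧█
?????????█

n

?????????█
?????????█
?????????█
???♠♧♧♧♢?█
???♧·♧♢♠?█
???·♧★♧♠·█
???♠··█♢♧█
???♢♧♧·♧██
???█····♢█
???♧♢♧♧♠♧█

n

?????????█
?????????█
?????????█
???♠♢█♠♧?█
???♠♧♧♧♢?█
???♧·★♢♠?█
???·♧♧♧♠·█
???♠··█♢♧█
???♢♧♧·♧██
???█····♢█

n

?????????█
?????????█
?????????█
???♧·♠♠♧?█
???♠♢█♠♧?█
???♠♧★♧♢?█
???♧·♧♢♠?█
???·♧♧♧♠·█
???♠··█♢♧█
???♢♧♧·♧██

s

?????????█
?????????█
???♧·♠♠♧?█
???♠♢█♠♧?█
???♠♧♧♧♢?█
???♧·★♢♠?█
???·♧♧♧♠·█
???♠··█♢♧█
???♢♧♧·♧██
???█····♢█

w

??????????
??????????
????♧·♠♠♧?
???♧♠♢█♠♧?
???♠♠♧♧♧♢?
???·♧★♧♢♠?
???♧·♧♧♧♠·
???♧♠··█♢♧
????♢♧♧·♧█
????█····♢

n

??????????
??????????
??????????
???·♧·♠♠♧?
???♧♠♢█♠♧?
???♠♠★♧♧♢?
???·♧·♧♢♠?
???♧·♧♧♧♠·
???♧♠··█♢♧
????♢♧♧·♧█

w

??????????
??????????
??????????
???♧·♧·♠♠♧
???♠♧♠♢█♠♧
???♠♠★♧♧♧♢
???♢·♧·♧♢♠
???♧♧·♧♧♧♠
????♧♠··█♢
?????♢♧♧·♧

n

??????????
??????????
??????????
???♧·♧·♧??
???♧·♧·♠♠♧
???♠♧★♢█♠♧
???♠♠♠♧♧♧♢
???♢·♧·♧♢♠
???♧♧·♧♧♧♠
????♧♠··█♢

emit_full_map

♧·♧·♧???
♧·♧·♠♠♧?
♠♧★♢█♠♧?
♠♠♠♧♧♧♢?
♢·♧·♧♢♠?
♧♧·♧♧♧♠·
?♧♠··█♢♧
??♢♧♧·♧█
??█····♢
??♧♢♧♧♠♧

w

??????????
??????????
??????????
???♠♧·♧·♧?
???♧♧·♧·♠♠
???♧♠★♠♢█♠
???♠♠♠♠♧♧♧
???·♢·♧·♧♢
????♧♧·♧♧♧
?????♧♠··█

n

??????????
??????????
??????????
???♧♧♧·♧??
???♠♧·♧·♧?
???♧♧★♧·♠♠
???♧♠♧♠♢█♠
???♠♠♠♠♧♧♧
???·♢·♧·♧♢
????♧♧·♧♧♧

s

??????????
??????????
???♧♧♧·♧??
???♠♧·♧·♧?
???♧♧·♧·♠♠
???♧♠★♠♢█♠
???♠♠♠♠♧♧♧
???·♢·♧·♧♢
????♧♧·♧♧♧
?????♧♠··█

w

??????????
??????????
????♧♧♧·♧?
???♠♠♧·♧·♧
???█♧♧·♧·♠
???♧♧★♧♠♢█
???♧♠♠♠♠♧♧
???♧·♢·♧·♧
?????♧♧·♧♧
??????♧♠··

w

??????????
??????????
?????♧♧♧·♧
???♢♠♠♧·♧·
???·█♧♧·♧·
???♧♧★♠♧♠♢
???♧♧♠♠♠♠♧
???♧♧·♢·♧·
??????♧♧·♧
???????♧♠·

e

??????????
??????????
????♧♧♧·♧?
??♢♠♠♧·♧·♧
??·█♧♧·♧·♠
??♧♧♧★♧♠♢█
??♧♧♠♠♠♠♧♧
??♧♧·♢·♧·♧
?????♧♧·♧♧
??????♧♠··

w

??????????
??????????
?????♧♧♧·♧
???♢♠♠♧·♧·
???·█♧♧·♧·
???♧♧★♠♧♠♢
???♧♧♠♠♠♠♧
???♧♧·♢·♧·
??????♧♧·♧
???????♧♠·

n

??????????
??????????
??????????
???♧♧♧♧♧·♧
???♢♠♠♧·♧·
???·█★♧·♧·
???♧♧♧♠♧♠♢
???♧♧♠♠♠♠♧
???♧♧·♢·♧·
??????♧♧·♧

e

??????????
??????????
??????????
??♧♧♧♧♧·♧?
??♢♠♠♧·♧·♧
??·█♧★·♧·♠
??♧♧♧♠♧♠♢█
??♧♧♠♠♠♠♧♧
??♧♧·♢·♧·♧
?????♧♧·♧♧

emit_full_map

♧♧♧♧♧·♧????
♢♠♠♧·♧·♧???
·█♧★·♧·♠♠♧?
♧♧♧♠♧♠♢█♠♧?
♧♧♠♠♠♠♧♧♧♢?
♧♧·♢·♧·♧♢♠?
???♧♧·♧♧♧♠·
????♧♠··█♢♧
?????♢♧♧·♧█
?????█····♢
?????♧♢♧♧♠♧
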